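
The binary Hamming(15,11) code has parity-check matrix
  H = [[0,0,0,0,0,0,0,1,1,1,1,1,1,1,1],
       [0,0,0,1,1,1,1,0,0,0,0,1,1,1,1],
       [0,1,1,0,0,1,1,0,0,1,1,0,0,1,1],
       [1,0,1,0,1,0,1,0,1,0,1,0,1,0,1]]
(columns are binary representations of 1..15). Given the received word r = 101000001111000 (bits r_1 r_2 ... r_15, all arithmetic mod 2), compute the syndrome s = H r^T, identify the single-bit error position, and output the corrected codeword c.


s = (0, 1, 1, 0)^T, error position = 6, corrected codeword c = 101001001111000

Compute s = H r^T mod 2 one row at a time:
  s_1 = 0 + 1 + 1 + 1 + 1 + 0 + 0 + 0 = 4 ≡ 0 (mod 2).
  s_2 = 0 + 0 + 0 + 0 + 1 + 0 + 0 + 0 = 1 ≡ 1 (mod 2).
  s_3 = 0 + 1 + 0 + 0 + 1 + 1 + 0 + 0 = 3 ≡ 1 (mod 2).
  s_4 = 1 + 1 + 0 + 0 + 1 + 1 + 0 + 0 = 4 ≡ 0 (mod 2).
s = (0, 1, 1, 0)^T — this equals column 6 of H (binary 0110), so error is at position 6.
Correct: flip bit 6 of r = 101000001111000 to get c = 101001001111000.


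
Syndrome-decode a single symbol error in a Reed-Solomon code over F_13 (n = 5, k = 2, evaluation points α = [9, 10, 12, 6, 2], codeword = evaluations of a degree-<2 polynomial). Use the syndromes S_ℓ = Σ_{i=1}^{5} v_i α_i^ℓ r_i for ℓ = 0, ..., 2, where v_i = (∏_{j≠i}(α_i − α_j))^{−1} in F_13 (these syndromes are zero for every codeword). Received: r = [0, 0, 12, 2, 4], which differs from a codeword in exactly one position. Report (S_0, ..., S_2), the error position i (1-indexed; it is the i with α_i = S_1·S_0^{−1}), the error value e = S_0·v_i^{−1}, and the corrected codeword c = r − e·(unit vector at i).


S = (10, 12, 4), error at position 1, error magnitude e = 6, c = [7, 0, 12, 2, 4].

Step 1: column multipliers v_i = (∏_{j≠i}(α_i − α_j))^{−1} mod 13.
  i = 1 (α = 9): (9−10)(9−12)(9−6)(9−2) = (−1)·(−3)·3·7 = 63 ≡ 11, so v_1 = 11^{−1} = 6 (mod 13).
  i = 2 (α = 10): (10−9)(10−12)(10−6)(10−2) = 1·(−2)·4·8 = −64 ≡ 1, so v_2 = 1^{−1} = 1 (mod 13).
  i = 3 (α = 12): (12−9)(12−10)(12−6)(12−2) = 3·2·6·10 = 360 ≡ 9, so v_3 = 9^{−1} = 3 (mod 13).
  i = 4 (α = 6): (6−9)(6−10)(6−12)(6−2) = (−3)·(−4)·(−6)·4 = −288 ≡ 11, so v_4 = 11^{−1} = 6 (mod 13).
  i = 5 (α = 2): (2−9)(2−10)(2−12)(2−6) = (−7)·(−8)·(−10)·(−4) = 2240 ≡ 4, so v_5 = 4^{−1} = 10 (mod 13).
  v = [6, 1, 3, 6, 10].
Step 2: syndromes of r = [0, 0, 12, 2, 4] (all sums mod 13).
  S_0 = Σ v_i r_i = 6·0 + 1·0 + 3·12 + 6·2 + 10·4 = 88 ≡ 10.
  S_1 = Σ v_i α_i r_i = 6·9·0 + 1·10·0 + 3·12·12 + 6·6·2 + 10·2·4 = 584 ≡ 12.
  α_i^2 mod 13 = [3, 9, 1, 10, 4].
  S_2 = Σ v_i α_i^2 r_i = 6·3·0 + 1·9·0 + 3·1·12 + 6·10·2 + 10·4·4 = 316 ≡ 4.
  S = (10, 12, 4) ≠ 0, so r is not a codeword (an error is present).
Step 3: locate the error. For a single error e at position i, S_ℓ = v_i·e·α_i^ℓ, so α_err = S_1/S_0.
  S_0^{−1} = 10^{−1} = 4 (mod 13), so α_err = 12·4 = 48 ≡ 9 = α_1. Error position i = 1.
  Consistency check: S_2/S_1 = 4·12 = 48 ≡ 9 = α_err ✓ (single-error assumption holds).
Step 4: error magnitude e = S_0/v_1 = S_0·∏_{j≠1}(α_1 − α_j) = 10·11 = 110 ≡ 6 (mod 13).
Step 5: correct position 1: c_1 = r_1 − e = 0 − 6 ≡ 7 (mod 13). Hence c = [7, 0, 12, 2, 4].
  Check: interpolating c through the α_i gives m(x) = 5 + 6·x (degree < 2) with m(α_i) = c_i for every i, so c is indeed a codeword.


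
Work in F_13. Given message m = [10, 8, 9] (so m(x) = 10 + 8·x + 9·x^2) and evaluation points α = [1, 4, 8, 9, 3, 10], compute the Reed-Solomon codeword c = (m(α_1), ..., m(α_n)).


c = [1, 4, 0, 5, 11, 2]

Message polynomial: m(x) = 10 + 8·x + 9·x^2 (mod 13).
For each evaluation point α_i, compute m(α_i) mod 13:
  α_1 = 1: Horner steps 9 → 4 → 1, so m(1) = 1.
  α_2 = 4: Horner steps 9 → 5 → 4, so m(4) = 4.
  α_3 = 8: Horner steps 9 → 2 → 0, so m(8) = 0.
  α_4 = 9: Horner steps 9 → 11 → 5, so m(9) = 5.
  α_5 = 3: Horner steps 9 → 9 → 11, so m(3) = 11.
  α_6 = 10: Horner steps 9 → 7 → 2, so m(10) = 2.
Codeword c = [1, 4, 0, 5, 11, 2] ∈ F_13^6.


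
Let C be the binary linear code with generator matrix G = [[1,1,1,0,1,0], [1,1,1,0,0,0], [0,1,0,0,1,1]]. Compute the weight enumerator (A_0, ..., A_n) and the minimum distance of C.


Weight distribution: A_0 = 1, A_1 = 1, A_2 = 1, A_3 = 3, A_4 = 2. Minimum distance d = 1.

Enumerate all 2^3 = 8 messages m ∈ F_2^3.
For each, compute codeword c = mG in F_2^6, then tally its weight.
  m = 000 → c = 000000, weight = 0.
  m = 100 → c = 111010, weight = 4.
  m = 010 → c = 111000, weight = 3.
  m = 110 → c = 000010, weight = 1.
  m = 001 → c = 010011, weight = 3.
  m = 101 → c = 101001, weight = 3.
  m = 011 → c = 101011, weight = 4.
  m = 111 → c = 010001, weight = 2.
Tally weights:
  weight 0: 1 codewords.
  weight 1: 1 codewords.
  weight 2: 1 codewords.
  weight 3: 3 codewords.
  weight 4: 2 codewords.
Minimum distance d = smallest w > 0 with A_w > 0 = 1.
Sanity: Σ A_w = 8 = 2^3 = 8 ✓.


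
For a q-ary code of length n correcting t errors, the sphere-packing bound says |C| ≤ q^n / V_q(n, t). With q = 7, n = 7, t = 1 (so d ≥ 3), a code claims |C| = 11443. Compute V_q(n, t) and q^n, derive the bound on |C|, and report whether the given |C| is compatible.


V_q(n, t) = 43, q^n = 823543, Hamming bound = 19152, |C| = 11443 ≤ bound (satisfied).

Step 1: Compute V_q(n, t) = Σ_{j=0}^1 C(n, j) (q−1)^j.
  j = 0: C(7,0)·(6)^0 = 1·1 = 1.
  j = 1: C(7,1)·(6)^1 = 7·6 = 42.
  V_q(n, t) = 1 + 42 = 43.
Step 2: q^n = 7^7 = 823543.
Step 3: Hamming bound ⌊q^n / V_q(n,t)⌋ = ⌊823543/43⌋ = 19152.
Step 4: Compare |C| = 11443 to 19152: satisfied.
The claimed |C| lies below the Hamming bound.


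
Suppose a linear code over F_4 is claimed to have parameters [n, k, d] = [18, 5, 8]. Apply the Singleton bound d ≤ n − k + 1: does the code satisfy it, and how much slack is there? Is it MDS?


Singleton RHS = n − k + 1 = 14, slack = 6, bound satisfied, not MDS.

Singleton bound: d ≤ n − k + 1.
Here n = 18, k = 5, so n − k + 1 = 14.
Given d = 8, check d ≤ 14: YES.
Slack = (n − k + 1) − d = 6.
The code is NOT MDS (slack = 6 > 0).
Description: the claimed parameters are [18, 5, 8]_4; such a code would be non-MDS.


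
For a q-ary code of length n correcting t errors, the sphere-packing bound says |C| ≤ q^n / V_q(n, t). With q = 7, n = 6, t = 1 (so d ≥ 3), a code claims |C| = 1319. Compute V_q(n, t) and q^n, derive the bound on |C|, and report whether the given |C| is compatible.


V_q(n, t) = 37, q^n = 117649, Hamming bound = 3179, |C| = 1319 ≤ bound (satisfied).

Step 1: Compute V_q(n, t) = Σ_{j=0}^1 C(n, j) (q−1)^j.
  j = 0: C(6,0)·(6)^0 = 1·1 = 1.
  j = 1: C(6,1)·(6)^1 = 6·6 = 36.
  V_q(n, t) = 1 + 36 = 37.
Step 2: q^n = 7^6 = 117649.
Step 3: Hamming bound ⌊q^n / V_q(n,t)⌋ = ⌊117649/37⌋ = 3179.
Step 4: Compare |C| = 1319 to 3179: satisfied.
The claimed |C| lies below the Hamming bound.


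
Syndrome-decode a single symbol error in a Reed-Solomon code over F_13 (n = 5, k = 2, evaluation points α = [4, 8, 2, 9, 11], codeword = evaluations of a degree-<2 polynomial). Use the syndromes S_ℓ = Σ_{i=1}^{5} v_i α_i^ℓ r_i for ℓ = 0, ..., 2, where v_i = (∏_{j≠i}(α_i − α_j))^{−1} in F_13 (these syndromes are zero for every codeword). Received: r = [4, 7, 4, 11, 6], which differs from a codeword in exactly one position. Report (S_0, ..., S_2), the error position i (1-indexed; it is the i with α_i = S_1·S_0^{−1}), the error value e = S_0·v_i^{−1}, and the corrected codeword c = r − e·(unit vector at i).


S = (4, 8, 3), error at position 3, error magnitude e = 8, c = [4, 7, 9, 11, 6].

Step 1: column multipliers v_i = (∏_{j≠i}(α_i − α_j))^{−1} mod 13.
  i = 1 (α = 4): (4−8)(4−2)(4−9)(4−11) = (−4)·2·(−5)·(−7) = −280 ≡ 6, so v_1 = 6^{−1} = 11 (mod 13).
  i = 2 (α = 8): (8−4)(8−2)(8−9)(8−11) = 4·6·(−1)·(−3) = 72 ≡ 7, so v_2 = 7^{−1} = 2 (mod 13).
  i = 3 (α = 2): (2−4)(2−8)(2−9)(2−11) = (−2)·(−6)·(−7)·(−9) = 756 ≡ 2, so v_3 = 2^{−1} = 7 (mod 13).
  i = 4 (α = 9): (9−4)(9−8)(9−2)(9−11) = 5·1·7·(−2) = −70 ≡ 8, so v_4 = 8^{−1} = 5 (mod 13).
  i = 5 (α = 11): (11−4)(11−8)(11−2)(11−9) = 7·3·9·2 = 378 ≡ 1, so v_5 = 1^{−1} = 1 (mod 13).
  v = [11, 2, 7, 5, 1].
Step 2: syndromes of r = [4, 7, 4, 11, 6] (all sums mod 13).
  S_0 = Σ v_i r_i = 11·4 + 2·7 + 7·4 + 5·11 + 1·6 = 147 ≡ 4.
  S_1 = Σ v_i α_i r_i = 11·4·4 + 2·8·7 + 7·2·4 + 5·9·11 + 1·11·6 = 905 ≡ 8.
  α_i^2 mod 13 = [3, 12, 4, 3, 4].
  S_2 = Σ v_i α_i^2 r_i = 11·3·4 + 2·12·7 + 7·4·4 + 5·3·11 + 1·4·6 = 601 ≡ 3.
  S = (4, 8, 3) ≠ 0, so r is not a codeword (an error is present).
Step 3: locate the error. For a single error e at position i, S_ℓ = v_i·e·α_i^ℓ, so α_err = S_1/S_0.
  S_0^{−1} = 4^{−1} = 10 (mod 13), so α_err = 8·10 = 80 ≡ 2 = α_3. Error position i = 3.
  Consistency check: S_2/S_1 = 3·5 = 15 ≡ 2 = α_err ✓ (single-error assumption holds).
Step 4: error magnitude e = S_0/v_3 = S_0·∏_{j≠3}(α_3 − α_j) = 4·2 = 8 ≡ 8 (mod 13).
Step 5: correct position 3: c_3 = r_3 − e = 4 − 8 ≡ 9 (mod 13). Hence c = [4, 7, 9, 11, 6].
  Check: interpolating c through the α_i gives m(x) = 1 + 4·x (degree < 2) with m(α_i) = c_i for every i, so c is indeed a codeword.


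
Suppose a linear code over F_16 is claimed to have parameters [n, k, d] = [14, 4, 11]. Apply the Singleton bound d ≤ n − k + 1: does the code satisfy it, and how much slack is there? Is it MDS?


Singleton RHS = n − k + 1 = 11, slack = 0, bound satisfied, MDS.

Singleton bound: d ≤ n − k + 1.
Here n = 14, k = 4, so n − k + 1 = 11.
Given d = 11, check d ≤ 11: YES.
Slack = (n − k + 1) − d = 0.
The code is MDS (slack = 0).
Description: the claimed parameters are [14, 4, 11]_16; such a code would be MDS (meets Singleton bound).


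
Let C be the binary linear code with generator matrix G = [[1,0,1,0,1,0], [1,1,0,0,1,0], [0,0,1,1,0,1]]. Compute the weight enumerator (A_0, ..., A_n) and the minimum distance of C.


Weight distribution: A_0 = 1, A_2 = 1, A_3 = 4, A_4 = 1, A_6 = 1. Minimum distance d = 2.

Enumerate all 2^3 = 8 messages m ∈ F_2^3.
For each, compute codeword c = mG in F_2^6, then tally its weight.
  m = 000 → c = 000000, weight = 0.
  m = 100 → c = 101010, weight = 3.
  m = 010 → c = 110010, weight = 3.
  m = 110 → c = 011000, weight = 2.
  m = 001 → c = 001101, weight = 3.
  m = 101 → c = 100111, weight = 4.
  m = 011 → c = 111111, weight = 6.
  m = 111 → c = 010101, weight = 3.
Tally weights:
  weight 0: 1 codewords.
  weight 2: 1 codewords.
  weight 3: 4 codewords.
  weight 4: 1 codewords.
  weight 6: 1 codewords.
Minimum distance d = smallest w > 0 with A_w > 0 = 2.
Sanity: Σ A_w = 8 = 2^3 = 8 ✓.


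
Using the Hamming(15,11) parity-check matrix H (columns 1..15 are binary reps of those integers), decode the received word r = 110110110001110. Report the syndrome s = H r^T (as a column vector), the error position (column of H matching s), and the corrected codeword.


s = (0, 0, 1, 0)^T, error position = 2, corrected codeword c = 100110110001110

Compute s = H r^T mod 2 one row at a time:
  s_1 = 1 + 0 + 0 + 0 + 1 + 1 + 1 + 0 = 4 ≡ 0 (mod 2).
  s_2 = 1 + 1 + 0 + 1 + 1 + 1 + 1 + 0 = 6 ≡ 0 (mod 2).
  s_3 = 1 + 0 + 0 + 1 + 0 + 0 + 1 + 0 = 3 ≡ 1 (mod 2).
  s_4 = 1 + 0 + 1 + 1 + 0 + 0 + 1 + 0 = 4 ≡ 0 (mod 2).
s = (0, 0, 1, 0)^T — this equals column 2 of H (binary 0010), so error is at position 2.
Correct: flip bit 2 of r = 110110110001110 to get c = 100110110001110.


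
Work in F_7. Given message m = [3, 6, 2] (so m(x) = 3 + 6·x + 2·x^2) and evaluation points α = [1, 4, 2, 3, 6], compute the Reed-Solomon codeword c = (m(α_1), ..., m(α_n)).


c = [4, 3, 2, 4, 6]

Message polynomial: m(x) = 3 + 6·x + 2·x^2 (mod 7).
For each evaluation point α_i, compute m(α_i) mod 7:
  α_1 = 1: Horner steps 2 → 1 → 4, so m(1) = 4.
  α_2 = 4: Horner steps 2 → 0 → 3, so m(4) = 3.
  α_3 = 2: Horner steps 2 → 3 → 2, so m(2) = 2.
  α_4 = 3: Horner steps 2 → 5 → 4, so m(3) = 4.
  α_5 = 6: Horner steps 2 → 4 → 6, so m(6) = 6.
Codeword c = [4, 3, 2, 4, 6] ∈ F_7^5.


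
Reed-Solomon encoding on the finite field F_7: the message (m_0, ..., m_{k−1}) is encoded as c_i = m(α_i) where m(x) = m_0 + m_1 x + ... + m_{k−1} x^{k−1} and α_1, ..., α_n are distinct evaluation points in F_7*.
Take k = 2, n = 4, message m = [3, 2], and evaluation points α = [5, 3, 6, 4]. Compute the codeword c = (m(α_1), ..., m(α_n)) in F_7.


c = [6, 2, 1, 4]

Message polynomial: m(x) = 3 + 2·x (mod 7).
For each evaluation point α_i, compute m(α_i) mod 7:
  α_1 = 5: Horner steps 2 → 6, so m(5) = 6.
  α_2 = 3: Horner steps 2 → 2, so m(3) = 2.
  α_3 = 6: Horner steps 2 → 1, so m(6) = 1.
  α_4 = 4: Horner steps 2 → 4, so m(4) = 4.
Codeword c = [6, 2, 1, 4] ∈ F_7^4.


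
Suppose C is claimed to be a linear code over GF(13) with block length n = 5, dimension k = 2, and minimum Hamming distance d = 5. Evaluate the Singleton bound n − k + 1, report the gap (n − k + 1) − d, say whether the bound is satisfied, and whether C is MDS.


Singleton RHS = n − k + 1 = 4, slack = -1, bound violated (no such code; not MDS).

Singleton bound: d ≤ n − k + 1.
Here n = 5, k = 2, so n − k + 1 = 4.
Given d = 5, check d ≤ 4: NO.
Slack = (n − k + 1) − d = -1.
The slack is negative: d = 5 exceeds n − k + 1 = 4 by 1, so the Singleton bound is violated and no linear [5, 2, 5]_13 code can exist. In particular it is not MDS (MDS requires d = n − k + 1 exactly).
Description: the claimed parameters are [5, 2, 5]_13; such a code would be impossible (violates the Singleton bound).


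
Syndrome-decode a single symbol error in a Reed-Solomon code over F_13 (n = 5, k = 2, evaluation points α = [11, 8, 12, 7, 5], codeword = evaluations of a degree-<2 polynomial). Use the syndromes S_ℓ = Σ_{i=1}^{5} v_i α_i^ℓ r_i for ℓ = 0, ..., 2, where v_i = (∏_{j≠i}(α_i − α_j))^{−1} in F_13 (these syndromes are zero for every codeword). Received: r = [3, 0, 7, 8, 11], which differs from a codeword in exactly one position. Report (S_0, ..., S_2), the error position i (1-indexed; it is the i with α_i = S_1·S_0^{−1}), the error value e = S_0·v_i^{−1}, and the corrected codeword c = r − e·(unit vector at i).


S = (11, 4, 5), error at position 1, error magnitude e = 1, c = [2, 0, 7, 8, 11].

Step 1: column multipliers v_i = (∏_{j≠i}(α_i − α_j))^{−1} mod 13.
  i = 1 (α = 11): (11−8)(11−12)(11−7)(11−5) = 3·(−1)·4·6 = −72 ≡ 6, so v_1 = 6^{−1} = 11 (mod 13).
  i = 2 (α = 8): (8−11)(8−12)(8−7)(8−5) = (−3)·(−4)·1·3 = 36 ≡ 10, so v_2 = 10^{−1} = 4 (mod 13).
  i = 3 (α = 12): (12−11)(12−8)(12−7)(12−5) = 1·4·5·7 = 140 ≡ 10, so v_3 = 10^{−1} = 4 (mod 13).
  i = 4 (α = 7): (7−11)(7−8)(7−12)(7−5) = (−4)·(−1)·(−5)·2 = −40 ≡ 12, so v_4 = 12^{−1} = 12 (mod 13).
  i = 5 (α = 5): (5−11)(5−8)(5−12)(5−7) = (−6)·(−3)·(−7)·(−2) = 252 ≡ 5, so v_5 = 5^{−1} = 8 (mod 13).
  v = [11, 4, 4, 12, 8].
Step 2: syndromes of r = [3, 0, 7, 8, 11] (all sums mod 13).
  S_0 = Σ v_i r_i = 11·3 + 4·0 + 4·7 + 12·8 + 8·11 = 245 ≡ 11.
  S_1 = Σ v_i α_i r_i = 11·11·3 + 4·8·0 + 4·12·7 + 12·7·8 + 8·5·11 = 1811 ≡ 4.
  α_i^2 mod 13 = [4, 12, 1, 10, 12].
  S_2 = Σ v_i α_i^2 r_i = 11·4·3 + 4·12·0 + 4·1·7 + 12·10·8 + 8·12·11 = 2176 ≡ 5.
  S = (11, 4, 5) ≠ 0, so r is not a codeword (an error is present).
Step 3: locate the error. For a single error e at position i, S_ℓ = v_i·e·α_i^ℓ, so α_err = S_1/S_0.
  S_0^{−1} = 11^{−1} = 6 (mod 13), so α_err = 4·6 = 24 ≡ 11 = α_1. Error position i = 1.
  Consistency check: S_2/S_1 = 5·10 = 50 ≡ 11 = α_err ✓ (single-error assumption holds).
Step 4: error magnitude e = S_0/v_1 = S_0·∏_{j≠1}(α_1 − α_j) = 11·6 = 66 ≡ 1 (mod 13).
Step 5: correct position 1: c_1 = r_1 − e = 3 − 1 ≡ 2 (mod 13). Hence c = [2, 0, 7, 8, 11].
  Check: interpolating c through the α_i gives m(x) = 12 + 5·x (degree < 2) with m(α_i) = c_i for every i, so c is indeed a codeword.


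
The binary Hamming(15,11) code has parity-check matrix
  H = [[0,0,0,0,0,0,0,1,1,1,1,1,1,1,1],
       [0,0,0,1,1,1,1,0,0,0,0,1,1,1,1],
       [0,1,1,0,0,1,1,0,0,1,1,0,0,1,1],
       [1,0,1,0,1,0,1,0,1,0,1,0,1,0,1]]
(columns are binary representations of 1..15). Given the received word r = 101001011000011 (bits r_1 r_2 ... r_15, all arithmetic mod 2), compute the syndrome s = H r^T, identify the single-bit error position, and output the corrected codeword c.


s = (0, 1, 0, 0)^T, error position = 4, corrected codeword c = 101101011000011

Compute s = H r^T mod 2 one row at a time:
  s_1 = 1 + 1 + 0 + 0 + 0 + 0 + 1 + 1 = 4 ≡ 0 (mod 2).
  s_2 = 0 + 0 + 1 + 0 + 0 + 0 + 1 + 1 = 3 ≡ 1 (mod 2).
  s_3 = 0 + 1 + 1 + 0 + 0 + 0 + 1 + 1 = 4 ≡ 0 (mod 2).
  s_4 = 1 + 1 + 0 + 0 + 1 + 0 + 0 + 1 = 4 ≡ 0 (mod 2).
s = (0, 1, 0, 0)^T — this equals column 4 of H (binary 0100), so error is at position 4.
Correct: flip bit 4 of r = 101001011000011 to get c = 101101011000011.


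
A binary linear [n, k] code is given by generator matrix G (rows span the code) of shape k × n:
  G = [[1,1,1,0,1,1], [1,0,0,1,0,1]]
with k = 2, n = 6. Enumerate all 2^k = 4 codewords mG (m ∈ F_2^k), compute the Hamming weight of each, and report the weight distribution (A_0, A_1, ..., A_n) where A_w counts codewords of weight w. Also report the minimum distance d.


Weight distribution: A_0 = 1, A_3 = 1, A_4 = 1, A_5 = 1. Minimum distance d = 3.

Enumerate all 2^2 = 4 messages m ∈ F_2^2.
For each, compute codeword c = mG in F_2^6, then tally its weight.
  m = 00 → c = 000000, weight = 0.
  m = 10 → c = 111011, weight = 5.
  m = 01 → c = 100101, weight = 3.
  m = 11 → c = 011110, weight = 4.
Tally weights:
  weight 0: 1 codewords.
  weight 3: 1 codewords.
  weight 4: 1 codewords.
  weight 5: 1 codewords.
Minimum distance d = smallest w > 0 with A_w > 0 = 3.
Sanity: Σ A_w = 4 = 2^2 = 4 ✓.


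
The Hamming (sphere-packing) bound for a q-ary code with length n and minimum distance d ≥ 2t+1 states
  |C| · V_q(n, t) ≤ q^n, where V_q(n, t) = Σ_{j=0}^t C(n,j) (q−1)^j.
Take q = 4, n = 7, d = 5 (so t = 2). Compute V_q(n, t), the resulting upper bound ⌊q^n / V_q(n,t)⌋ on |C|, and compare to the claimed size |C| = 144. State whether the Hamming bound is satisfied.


V_q(n, t) = 211, q^n = 16384, Hamming bound = 77, |C| = 144 > bound (violated).

Step 1: Compute V_q(n, t) = Σ_{j=0}^2 C(n, j) (q−1)^j.
  j = 0: C(7,0)·(3)^0 = 1·1 = 1.
  j = 1: C(7,1)·(3)^1 = 7·3 = 21.
  j = 2: C(7,2)·(3)^2 = 21·9 = 189.
  V_q(n, t) = 1 + 21 + 189 = 211.
Step 2: q^n = 4^7 = 16384.
Step 3: Hamming bound ⌊q^n / V_q(n,t)⌋ = ⌊16384/211⌋ = 77.
Step 4: Compare |C| = 144 to 77: violated.
The claimed |C| lies above the Hamming bound, so no 4-ary code of length 7 with d ≥ 5 can have 144 codewords.


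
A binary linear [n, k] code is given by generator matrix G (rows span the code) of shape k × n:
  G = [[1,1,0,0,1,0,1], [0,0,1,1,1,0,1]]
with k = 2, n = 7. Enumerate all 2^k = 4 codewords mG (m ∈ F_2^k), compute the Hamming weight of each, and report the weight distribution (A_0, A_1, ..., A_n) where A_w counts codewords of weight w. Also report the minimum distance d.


Weight distribution: A_0 = 1, A_4 = 3. Minimum distance d = 4.

Enumerate all 2^2 = 4 messages m ∈ F_2^2.
For each, compute codeword c = mG in F_2^7, then tally its weight.
  m = 00 → c = 0000000, weight = 0.
  m = 10 → c = 1100101, weight = 4.
  m = 01 → c = 0011101, weight = 4.
  m = 11 → c = 1111000, weight = 4.
Tally weights:
  weight 0: 1 codewords.
  weight 4: 3 codewords.
Minimum distance d = smallest w > 0 with A_w > 0 = 4.
Sanity: Σ A_w = 4 = 2^2 = 4 ✓.


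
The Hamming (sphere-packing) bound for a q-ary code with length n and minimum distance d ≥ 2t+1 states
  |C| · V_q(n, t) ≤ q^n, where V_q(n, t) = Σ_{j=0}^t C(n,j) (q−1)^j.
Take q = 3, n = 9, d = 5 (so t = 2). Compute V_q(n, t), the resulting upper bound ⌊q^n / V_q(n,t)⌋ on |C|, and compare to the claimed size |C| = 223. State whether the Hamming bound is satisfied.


V_q(n, t) = 163, q^n = 19683, Hamming bound = 120, |C| = 223 > bound (violated).

Step 1: Compute V_q(n, t) = Σ_{j=0}^2 C(n, j) (q−1)^j.
  j = 0: C(9,0)·(2)^0 = 1·1 = 1.
  j = 1: C(9,1)·(2)^1 = 9·2 = 18.
  j = 2: C(9,2)·(2)^2 = 36·4 = 144.
  V_q(n, t) = 1 + 18 + 144 = 163.
Step 2: q^n = 3^9 = 19683.
Step 3: Hamming bound ⌊q^n / V_q(n,t)⌋ = ⌊19683/163⌋ = 120.
Step 4: Compare |C| = 223 to 120: violated.
The claimed |C| lies above the Hamming bound, so no 3-ary code of length 9 with d ≥ 5 can have 223 codewords.


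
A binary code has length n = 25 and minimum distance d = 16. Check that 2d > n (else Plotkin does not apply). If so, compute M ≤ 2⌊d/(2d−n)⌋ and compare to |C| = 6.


Plotkin bound M ≤ 4; given |C| = 6 > bound (violated).

Check applicability: 2d = 32, n = 25.
2d − n = 7 > 0, so Plotkin applies.
Compute d/(2d−n) = 16/7 ≈ 2.2857.
⌊d/(2d−n)⌋ = 2.
Plotkin bound: M ≤ 2·2 = 4.
Given |C| = 6, check: VIOLATED.
This |C| is above the Plotkin bound, so no binary code with n = 25, d = 16 and 6 codewords exists.


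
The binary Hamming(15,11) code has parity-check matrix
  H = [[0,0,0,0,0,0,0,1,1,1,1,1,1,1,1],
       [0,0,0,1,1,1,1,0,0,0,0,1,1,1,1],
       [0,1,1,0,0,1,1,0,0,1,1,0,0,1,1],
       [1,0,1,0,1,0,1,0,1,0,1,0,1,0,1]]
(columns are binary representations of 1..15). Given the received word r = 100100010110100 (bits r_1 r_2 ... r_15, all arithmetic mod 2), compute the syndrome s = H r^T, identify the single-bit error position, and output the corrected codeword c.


s = (0, 0, 0, 1)^T, error position = 1, corrected codeword c = 000100010110100

Compute s = H r^T mod 2 one row at a time:
  s_1 = 1 + 0 + 1 + 1 + 0 + 1 + 0 + 0 = 4 ≡ 0 (mod 2).
  s_2 = 1 + 0 + 0 + 0 + 0 + 1 + 0 + 0 = 2 ≡ 0 (mod 2).
  s_3 = 0 + 0 + 0 + 0 + 1 + 1 + 0 + 0 = 2 ≡ 0 (mod 2).
  s_4 = 1 + 0 + 0 + 0 + 0 + 1 + 1 + 0 = 3 ≡ 1 (mod 2).
s = (0, 0, 0, 1)^T — this equals column 1 of H (binary 0001), so error is at position 1.
Correct: flip bit 1 of r = 100100010110100 to get c = 000100010110100.


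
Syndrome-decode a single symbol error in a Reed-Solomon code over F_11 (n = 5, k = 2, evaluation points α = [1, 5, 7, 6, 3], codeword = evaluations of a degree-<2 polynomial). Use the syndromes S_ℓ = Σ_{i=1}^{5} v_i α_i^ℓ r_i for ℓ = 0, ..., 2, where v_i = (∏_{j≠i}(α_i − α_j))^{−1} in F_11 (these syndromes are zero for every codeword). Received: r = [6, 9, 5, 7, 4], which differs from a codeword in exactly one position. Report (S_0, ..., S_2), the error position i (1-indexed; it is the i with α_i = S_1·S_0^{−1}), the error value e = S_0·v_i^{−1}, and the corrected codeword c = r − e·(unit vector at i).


S = (5, 4, 1), error at position 5, error magnitude e = 2, c = [6, 9, 5, 7, 2].

Step 1: column multipliers v_i = (∏_{j≠i}(α_i − α_j))^{−1} mod 11.
  i = 1 (α = 1): (1−5)(1−7)(1−6)(1−3) = (−4)·(−6)·(−5)·(−2) = 240 ≡ 9, so v_1 = 9^{−1} = 5 (mod 11).
  i = 2 (α = 5): (5−1)(5−7)(5−6)(5−3) = 4·(−2)·(−1)·2 = 16 ≡ 5, so v_2 = 5^{−1} = 9 (mod 11).
  i = 3 (α = 7): (7−1)(7−5)(7−6)(7−3) = 6·2·1·4 = 48 ≡ 4, so v_3 = 4^{−1} = 3 (mod 11).
  i = 4 (α = 6): (6−1)(6−5)(6−7)(6−3) = 5·1·(−1)·3 = −15 ≡ 7, so v_4 = 7^{−1} = 8 (mod 11).
  i = 5 (α = 3): (3−1)(3−5)(3−7)(3−6) = 2·(−2)·(−4)·(−3) = −48 ≡ 7, so v_5 = 7^{−1} = 8 (mod 11).
  v = [5, 9, 3, 8, 8].
Step 2: syndromes of r = [6, 9, 5, 7, 4] (all sums mod 11).
  S_0 = Σ v_i r_i = 5·6 + 9·9 + 3·5 + 8·7 + 8·4 = 214 ≡ 5.
  S_1 = Σ v_i α_i r_i = 5·1·6 + 9·5·9 + 3·7·5 + 8·6·7 + 8·3·4 = 972 ≡ 4.
  α_i^2 mod 11 = [1, 3, 5, 3, 9].
  S_2 = Σ v_i α_i^2 r_i = 5·1·6 + 9·3·9 + 3·5·5 + 8·3·7 + 8·9·4 = 804 ≡ 1.
  S = (5, 4, 1) ≠ 0, so r is not a codeword (an error is present).
Step 3: locate the error. For a single error e at position i, S_ℓ = v_i·e·α_i^ℓ, so α_err = S_1/S_0.
  S_0^{−1} = 5^{−1} = 9 (mod 11), so α_err = 4·9 = 36 ≡ 3 = α_5. Error position i = 5.
  Consistency check: S_2/S_1 = 1·3 = 3 ≡ 3 = α_err ✓ (single-error assumption holds).
Step 4: error magnitude e = S_0/v_5 = S_0·∏_{j≠5}(α_5 − α_j) = 5·7 = 35 ≡ 2 (mod 11).
Step 5: correct position 5: c_5 = r_5 − e = 4 − 2 ≡ 2 (mod 11). Hence c = [6, 9, 5, 7, 2].
  Check: interpolating c through the α_i gives m(x) = 8 + 9·x (degree < 2) with m(α_i) = c_i for every i, so c is indeed a codeword.


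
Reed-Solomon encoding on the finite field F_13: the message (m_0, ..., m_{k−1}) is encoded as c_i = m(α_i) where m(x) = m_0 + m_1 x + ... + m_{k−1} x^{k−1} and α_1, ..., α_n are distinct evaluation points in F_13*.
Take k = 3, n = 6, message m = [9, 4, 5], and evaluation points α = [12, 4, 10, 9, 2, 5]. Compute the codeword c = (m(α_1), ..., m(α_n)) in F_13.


c = [10, 1, 3, 8, 11, 11]

Message polynomial: m(x) = 9 + 4·x + 5·x^2 (mod 13).
For each evaluation point α_i, compute m(α_i) mod 13:
  α_1 = 12: Horner steps 5 → 12 → 10, so m(12) = 10.
  α_2 = 4: Horner steps 5 → 11 → 1, so m(4) = 1.
  α_3 = 10: Horner steps 5 → 2 → 3, so m(10) = 3.
  α_4 = 9: Horner steps 5 → 10 → 8, so m(9) = 8.
  α_5 = 2: Horner steps 5 → 1 → 11, so m(2) = 11.
  α_6 = 5: Horner steps 5 → 3 → 11, so m(5) = 11.
Codeword c = [10, 1, 3, 8, 11, 11] ∈ F_13^6.


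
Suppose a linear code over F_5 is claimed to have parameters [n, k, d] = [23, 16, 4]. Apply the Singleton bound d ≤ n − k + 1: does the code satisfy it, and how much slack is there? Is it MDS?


Singleton RHS = n − k + 1 = 8, slack = 4, bound satisfied, not MDS.

Singleton bound: d ≤ n − k + 1.
Here n = 23, k = 16, so n − k + 1 = 8.
Given d = 4, check d ≤ 8: YES.
Slack = (n − k + 1) − d = 4.
The code is NOT MDS (slack = 4 > 0).
Description: the claimed parameters are [23, 16, 4]_5; such a code would be non-MDS.


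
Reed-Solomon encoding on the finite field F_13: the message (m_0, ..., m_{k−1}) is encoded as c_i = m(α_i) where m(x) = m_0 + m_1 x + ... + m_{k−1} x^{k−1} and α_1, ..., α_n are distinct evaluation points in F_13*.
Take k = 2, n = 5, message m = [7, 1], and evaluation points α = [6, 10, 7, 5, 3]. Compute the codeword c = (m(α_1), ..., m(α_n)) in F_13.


c = [0, 4, 1, 12, 10]

Message polynomial: m(x) = 7 + 1·x (mod 13).
For each evaluation point α_i, compute m(α_i) mod 13:
  α_1 = 6: Horner steps 1 → 0, so m(6) = 0.
  α_2 = 10: Horner steps 1 → 4, so m(10) = 4.
  α_3 = 7: Horner steps 1 → 1, so m(7) = 1.
  α_4 = 5: Horner steps 1 → 12, so m(5) = 12.
  α_5 = 3: Horner steps 1 → 10, so m(3) = 10.
Codeword c = [0, 4, 1, 12, 10] ∈ F_13^5.


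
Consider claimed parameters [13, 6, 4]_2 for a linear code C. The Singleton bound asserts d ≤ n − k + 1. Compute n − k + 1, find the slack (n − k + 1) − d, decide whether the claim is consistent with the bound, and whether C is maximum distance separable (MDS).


Singleton RHS = n − k + 1 = 8, slack = 4, bound satisfied, not MDS.

Singleton bound: d ≤ n − k + 1.
Here n = 13, k = 6, so n − k + 1 = 8.
Given d = 4, check d ≤ 8: YES.
Slack = (n − k + 1) − d = 4.
The code is NOT MDS (slack = 4 > 0).
Description: the claimed parameters are [13, 6, 4]_2; such a code would be non-MDS.


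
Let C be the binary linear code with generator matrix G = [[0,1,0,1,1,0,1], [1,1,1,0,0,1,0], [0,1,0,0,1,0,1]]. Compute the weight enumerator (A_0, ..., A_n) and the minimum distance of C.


Weight distribution: A_0 = 1, A_1 = 1, A_3 = 1, A_4 = 2, A_5 = 2, A_6 = 1. Minimum distance d = 1.

Enumerate all 2^3 = 8 messages m ∈ F_2^3.
For each, compute codeword c = mG in F_2^7, then tally its weight.
  m = 000 → c = 0000000, weight = 0.
  m = 100 → c = 0101101, weight = 4.
  m = 010 → c = 1110010, weight = 4.
  m = 110 → c = 1011111, weight = 6.
  m = 001 → c = 0100101, weight = 3.
  m = 101 → c = 0001000, weight = 1.
  m = 011 → c = 1010111, weight = 5.
  m = 111 → c = 1111010, weight = 5.
Tally weights:
  weight 0: 1 codewords.
  weight 1: 1 codewords.
  weight 3: 1 codewords.
  weight 4: 2 codewords.
  weight 5: 2 codewords.
  weight 6: 1 codewords.
Minimum distance d = smallest w > 0 with A_w > 0 = 1.
Sanity: Σ A_w = 8 = 2^3 = 8 ✓.


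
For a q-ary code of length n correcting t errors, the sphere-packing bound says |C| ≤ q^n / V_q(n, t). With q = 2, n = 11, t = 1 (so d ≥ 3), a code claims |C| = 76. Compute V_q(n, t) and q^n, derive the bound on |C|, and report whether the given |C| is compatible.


V_q(n, t) = 12, q^n = 2048, Hamming bound = 170, |C| = 76 ≤ bound (satisfied).

Step 1: Compute V_q(n, t) = Σ_{j=0}^1 C(n, j) (q−1)^j.
  j = 0: C(11,0)·(1)^0 = 1·1 = 1.
  j = 1: C(11,1)·(1)^1 = 11·1 = 11.
  V_q(n, t) = 1 + 11 = 12.
Step 2: q^n = 2^11 = 2048.
Step 3: Hamming bound ⌊q^n / V_q(n,t)⌋ = ⌊2048/12⌋ = 170.
Step 4: Compare |C| = 76 to 170: satisfied.
The claimed |C| lies below the Hamming bound.


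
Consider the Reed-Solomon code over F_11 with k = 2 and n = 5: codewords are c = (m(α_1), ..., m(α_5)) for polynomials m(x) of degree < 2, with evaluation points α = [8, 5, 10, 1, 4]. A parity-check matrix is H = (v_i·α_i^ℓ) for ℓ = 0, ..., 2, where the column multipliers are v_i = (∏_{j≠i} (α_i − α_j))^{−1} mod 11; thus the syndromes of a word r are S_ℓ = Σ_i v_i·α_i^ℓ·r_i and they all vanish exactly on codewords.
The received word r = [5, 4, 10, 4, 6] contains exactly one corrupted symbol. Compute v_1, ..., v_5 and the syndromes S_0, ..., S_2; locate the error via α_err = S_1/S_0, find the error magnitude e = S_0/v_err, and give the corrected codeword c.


S = (9, 1, 5), error at position 2, error magnitude e = 1, c = [5, 3, 10, 4, 6].

Step 1: column multipliers v_i = (∏_{j≠i}(α_i − α_j))^{−1} mod 11.
  i = 1 (α = 8): (8−5)(8−10)(8−1)(8−4) = 3·(−2)·7·4 = −168 ≡ 8, so v_1 = 8^{−1} = 7 (mod 11).
  i = 2 (α = 5): (5−8)(5−10)(5−1)(5−4) = (−3)·(−5)·4·1 = 60 ≡ 5, so v_2 = 5^{−1} = 9 (mod 11).
  i = 3 (α = 10): (10−8)(10−5)(10−1)(10−4) = 2·5·9·6 = 540 ≡ 1, so v_3 = 1^{−1} = 1 (mod 11).
  i = 4 (α = 1): (1−8)(1−5)(1−10)(1−4) = (−7)·(−4)·(−9)·(−3) = 756 ≡ 8, so v_4 = 8^{−1} = 7 (mod 11).
  i = 5 (α = 4): (4−8)(4−5)(4−10)(4−1) = (−4)·(−1)·(−6)·3 = −72 ≡ 5, so v_5 = 5^{−1} = 9 (mod 11).
  v = [7, 9, 1, 7, 9].
Step 2: syndromes of r = [5, 4, 10, 4, 6] (all sums mod 11).
  S_0 = Σ v_i r_i = 7·5 + 9·4 + 1·10 + 7·4 + 9·6 = 163 ≡ 9.
  S_1 = Σ v_i α_i r_i = 7·8·5 + 9·5·4 + 1·10·10 + 7·1·4 + 9·4·6 = 804 ≡ 1.
  α_i^2 mod 11 = [9, 3, 1, 1, 5].
  S_2 = Σ v_i α_i^2 r_i = 7·9·5 + 9·3·4 + 1·1·10 + 7·1·4 + 9·5·6 = 731 ≡ 5.
  S = (9, 1, 5) ≠ 0, so r is not a codeword (an error is present).
Step 3: locate the error. For a single error e at position i, S_ℓ = v_i·e·α_i^ℓ, so α_err = S_1/S_0.
  S_0^{−1} = 9^{−1} = 5 (mod 11), so α_err = 1·5 = 5 ≡ 5 = α_2. Error position i = 2.
  Consistency check: S_2/S_1 = 5·1 = 5 ≡ 5 = α_err ✓ (single-error assumption holds).
Step 4: error magnitude e = S_0/v_2 = S_0·∏_{j≠2}(α_2 − α_j) = 9·5 = 45 ≡ 1 (mod 11).
Step 5: correct position 2: c_2 = r_2 − e = 4 − 1 ≡ 3 (mod 11). Hence c = [5, 3, 10, 4, 6].
  Check: interpolating c through the α_i gives m(x) = 7 + 8·x (degree < 2) with m(α_i) = c_i for every i, so c is indeed a codeword.


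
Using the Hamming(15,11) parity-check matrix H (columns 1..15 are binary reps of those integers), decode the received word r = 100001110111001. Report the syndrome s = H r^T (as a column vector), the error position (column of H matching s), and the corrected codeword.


s = (1, 0, 1, 0)^T, error position = 10, corrected codeword c = 100001110011001

Compute s = H r^T mod 2 one row at a time:
  s_1 = 1 + 0 + 1 + 1 + 1 + 0 + 0 + 1 = 5 ≡ 1 (mod 2).
  s_2 = 0 + 0 + 1 + 1 + 1 + 0 + 0 + 1 = 4 ≡ 0 (mod 2).
  s_3 = 0 + 0 + 1 + 1 + 1 + 1 + 0 + 1 = 5 ≡ 1 (mod 2).
  s_4 = 1 + 0 + 0 + 1 + 0 + 1 + 0 + 1 = 4 ≡ 0 (mod 2).
s = (1, 0, 1, 0)^T — this equals column 10 of H (binary 1010), so error is at position 10.
Correct: flip bit 10 of r = 100001110111001 to get c = 100001110011001.


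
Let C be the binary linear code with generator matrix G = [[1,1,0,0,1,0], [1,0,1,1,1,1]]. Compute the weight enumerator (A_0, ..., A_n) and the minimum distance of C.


Weight distribution: A_0 = 1, A_3 = 1, A_4 = 1, A_5 = 1. Minimum distance d = 3.

Enumerate all 2^2 = 4 messages m ∈ F_2^2.
For each, compute codeword c = mG in F_2^6, then tally its weight.
  m = 00 → c = 000000, weight = 0.
  m = 10 → c = 110010, weight = 3.
  m = 01 → c = 101111, weight = 5.
  m = 11 → c = 011101, weight = 4.
Tally weights:
  weight 0: 1 codewords.
  weight 3: 1 codewords.
  weight 4: 1 codewords.
  weight 5: 1 codewords.
Minimum distance d = smallest w > 0 with A_w > 0 = 3.
Sanity: Σ A_w = 4 = 2^2 = 4 ✓.


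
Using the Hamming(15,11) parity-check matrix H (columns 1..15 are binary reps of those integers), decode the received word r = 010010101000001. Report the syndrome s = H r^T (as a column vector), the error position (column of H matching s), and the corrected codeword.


s = (0, 1, 1, 0)^T, error position = 6, corrected codeword c = 010011101000001

Compute s = H r^T mod 2 one row at a time:
  s_1 = 0 + 1 + 0 + 0 + 0 + 0 + 0 + 1 = 2 ≡ 0 (mod 2).
  s_2 = 0 + 1 + 0 + 1 + 0 + 0 + 0 + 1 = 3 ≡ 1 (mod 2).
  s_3 = 1 + 0 + 0 + 1 + 0 + 0 + 0 + 1 = 3 ≡ 1 (mod 2).
  s_4 = 0 + 0 + 1 + 1 + 1 + 0 + 0 + 1 = 4 ≡ 0 (mod 2).
s = (0, 1, 1, 0)^T — this equals column 6 of H (binary 0110), so error is at position 6.
Correct: flip bit 6 of r = 010010101000001 to get c = 010011101000001.


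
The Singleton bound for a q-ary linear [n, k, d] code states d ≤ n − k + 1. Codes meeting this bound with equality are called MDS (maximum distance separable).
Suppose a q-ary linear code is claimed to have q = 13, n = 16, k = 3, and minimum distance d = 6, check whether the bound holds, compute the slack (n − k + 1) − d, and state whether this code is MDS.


Singleton RHS = n − k + 1 = 14, slack = 8, bound satisfied, not MDS.

Singleton bound: d ≤ n − k + 1.
Here n = 16, k = 3, so n − k + 1 = 14.
Given d = 6, check d ≤ 14: YES.
Slack = (n − k + 1) − d = 8.
The code is NOT MDS (slack = 8 > 0).
Description: the claimed parameters are [16, 3, 6]_13; such a code would be non-MDS.


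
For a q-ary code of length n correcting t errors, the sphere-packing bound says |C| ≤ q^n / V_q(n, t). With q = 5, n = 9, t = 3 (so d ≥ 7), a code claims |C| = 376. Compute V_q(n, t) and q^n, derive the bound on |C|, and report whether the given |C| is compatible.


V_q(n, t) = 5989, q^n = 1953125, Hamming bound = 326, |C| = 376 > bound (violated).

Step 1: Compute V_q(n, t) = Σ_{j=0}^3 C(n, j) (q−1)^j.
  j = 0: C(9,0)·(4)^0 = 1·1 = 1.
  j = 1: C(9,1)·(4)^1 = 9·4 = 36.
  j = 2: C(9,2)·(4)^2 = 36·16 = 576.
  j = 3: C(9,3)·(4)^3 = 84·64 = 5376.
  V_q(n, t) = 1 + 36 + 576 + 5376 = 5989.
Step 2: q^n = 5^9 = 1953125.
Step 3: Hamming bound ⌊q^n / V_q(n,t)⌋ = ⌊1953125/5989⌋ = 326.
Step 4: Compare |C| = 376 to 326: violated.
The claimed |C| lies above the Hamming bound, so no 5-ary code of length 9 with d ≥ 7 can have 376 codewords.


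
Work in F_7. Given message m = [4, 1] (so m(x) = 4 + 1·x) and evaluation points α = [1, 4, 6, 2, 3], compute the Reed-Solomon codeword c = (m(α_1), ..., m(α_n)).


c = [5, 1, 3, 6, 0]

Message polynomial: m(x) = 4 + 1·x (mod 7).
For each evaluation point α_i, compute m(α_i) mod 7:
  α_1 = 1: Horner steps 1 → 5, so m(1) = 5.
  α_2 = 4: Horner steps 1 → 1, so m(4) = 1.
  α_3 = 6: Horner steps 1 → 3, so m(6) = 3.
  α_4 = 2: Horner steps 1 → 6, so m(2) = 6.
  α_5 = 3: Horner steps 1 → 0, so m(3) = 0.
Codeword c = [5, 1, 3, 6, 0] ∈ F_7^5.


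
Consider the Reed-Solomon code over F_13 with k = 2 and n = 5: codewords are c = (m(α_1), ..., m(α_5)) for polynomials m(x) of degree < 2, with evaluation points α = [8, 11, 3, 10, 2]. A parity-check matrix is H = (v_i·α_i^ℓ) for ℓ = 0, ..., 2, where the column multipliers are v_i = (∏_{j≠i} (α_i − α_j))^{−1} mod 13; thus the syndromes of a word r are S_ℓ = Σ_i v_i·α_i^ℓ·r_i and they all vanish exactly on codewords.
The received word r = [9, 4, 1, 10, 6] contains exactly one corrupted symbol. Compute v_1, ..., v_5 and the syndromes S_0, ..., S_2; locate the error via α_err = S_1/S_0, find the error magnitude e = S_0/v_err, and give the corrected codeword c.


S = (11, 7, 8), error at position 3, error magnitude e = 1, c = [9, 4, 0, 10, 6].

Step 1: column multipliers v_i = (∏_{j≠i}(α_i − α_j))^{−1} mod 13.
  i = 1 (α = 8): (8−11)(8−3)(8−10)(8−2) = (−3)·5·(−2)·6 = 180 ≡ 11, so v_1 = 11^{−1} = 6 (mod 13).
  i = 2 (α = 11): (11−8)(11−3)(11−10)(11−2) = 3·8·1·9 = 216 ≡ 8, so v_2 = 8^{−1} = 5 (mod 13).
  i = 3 (α = 3): (3−8)(3−11)(3−10)(3−2) = (−5)·(−8)·(−7)·1 = −280 ≡ 6, so v_3 = 6^{−1} = 11 (mod 13).
  i = 4 (α = 10): (10−8)(10−11)(10−3)(10−2) = 2·(−1)·7·8 = −112 ≡ 5, so v_4 = 5^{−1} = 8 (mod 13).
  i = 5 (α = 2): (2−8)(2−11)(2−3)(2−10) = (−6)·(−9)·(−1)·(−8) = 432 ≡ 3, so v_5 = 3^{−1} = 9 (mod 13).
  v = [6, 5, 11, 8, 9].
Step 2: syndromes of r = [9, 4, 1, 10, 6] (all sums mod 13).
  S_0 = Σ v_i r_i = 6·9 + 5·4 + 11·1 + 8·10 + 9·6 = 219 ≡ 11.
  S_1 = Σ v_i α_i r_i = 6·8·9 + 5·11·4 + 11·3·1 + 8·10·10 + 9·2·6 = 1593 ≡ 7.
  α_i^2 mod 13 = [12, 4, 9, 9, 4].
  S_2 = Σ v_i α_i^2 r_i = 6·12·9 + 5·4·4 + 11·9·1 + 8·9·10 + 9·4·6 = 1763 ≡ 8.
  S = (11, 7, 8) ≠ 0, so r is not a codeword (an error is present).
Step 3: locate the error. For a single error e at position i, S_ℓ = v_i·e·α_i^ℓ, so α_err = S_1/S_0.
  S_0^{−1} = 11^{−1} = 6 (mod 13), so α_err = 7·6 = 42 ≡ 3 = α_3. Error position i = 3.
  Consistency check: S_2/S_1 = 8·2 = 16 ≡ 3 = α_err ✓ (single-error assumption holds).
Step 4: error magnitude e = S_0/v_3 = S_0·∏_{j≠3}(α_3 − α_j) = 11·6 = 66 ≡ 1 (mod 13).
Step 5: correct position 3: c_3 = r_3 − e = 1 − 1 ≡ 0 (mod 13). Hence c = [9, 4, 0, 10, 6].
  Check: interpolating c through the α_i gives m(x) = 5 + 7·x (degree < 2) with m(α_i) = c_i for every i, so c is indeed a codeword.


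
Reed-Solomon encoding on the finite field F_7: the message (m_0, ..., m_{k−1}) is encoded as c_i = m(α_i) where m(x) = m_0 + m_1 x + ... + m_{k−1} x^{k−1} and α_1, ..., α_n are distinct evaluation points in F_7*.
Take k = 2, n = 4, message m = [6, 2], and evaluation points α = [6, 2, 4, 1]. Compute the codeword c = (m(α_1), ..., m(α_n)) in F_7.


c = [4, 3, 0, 1]

Message polynomial: m(x) = 6 + 2·x (mod 7).
For each evaluation point α_i, compute m(α_i) mod 7:
  α_1 = 6: Horner steps 2 → 4, so m(6) = 4.
  α_2 = 2: Horner steps 2 → 3, so m(2) = 3.
  α_3 = 4: Horner steps 2 → 0, so m(4) = 0.
  α_4 = 1: Horner steps 2 → 1, so m(1) = 1.
Codeword c = [4, 3, 0, 1] ∈ F_7^4.


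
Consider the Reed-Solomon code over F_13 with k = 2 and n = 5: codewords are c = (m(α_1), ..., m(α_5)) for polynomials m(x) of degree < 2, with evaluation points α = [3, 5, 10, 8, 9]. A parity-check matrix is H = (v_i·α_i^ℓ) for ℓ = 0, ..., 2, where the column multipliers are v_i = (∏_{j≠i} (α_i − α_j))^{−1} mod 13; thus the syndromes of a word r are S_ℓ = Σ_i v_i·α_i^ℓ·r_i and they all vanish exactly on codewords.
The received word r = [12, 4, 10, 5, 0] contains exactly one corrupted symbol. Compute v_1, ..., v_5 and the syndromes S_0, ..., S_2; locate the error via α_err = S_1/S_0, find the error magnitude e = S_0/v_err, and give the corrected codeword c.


S = (6, 2, 5), error at position 5, error magnitude e = 12, c = [12, 4, 10, 5, 1].

Step 1: column multipliers v_i = (∏_{j≠i}(α_i − α_j))^{−1} mod 13.
  i = 1 (α = 3): (3−5)(3−10)(3−8)(3−9) = (−2)·(−7)·(−5)·(−6) = 420 ≡ 4, so v_1 = 4^{−1} = 10 (mod 13).
  i = 2 (α = 5): (5−3)(5−10)(5−8)(5−9) = 2·(−5)·(−3)·(−4) = −120 ≡ 10, so v_2 = 10^{−1} = 4 (mod 13).
  i = 3 (α = 10): (10−3)(10−5)(10−8)(10−9) = 7·5·2·1 = 70 ≡ 5, so v_3 = 5^{−1} = 8 (mod 13).
  i = 4 (α = 8): (8−3)(8−5)(8−10)(8−9) = 5·3·(−2)·(−1) = 30 ≡ 4, so v_4 = 4^{−1} = 10 (mod 13).
  i = 5 (α = 9): (9−3)(9−5)(9−10)(9−8) = 6·4·(−1)·1 = −24 ≡ 2, so v_5 = 2^{−1} = 7 (mod 13).
  v = [10, 4, 8, 10, 7].
Step 2: syndromes of r = [12, 4, 10, 5, 0] (all sums mod 13).
  S_0 = Σ v_i r_i = 10·12 + 4·4 + 8·10 + 10·5 + 7·0 = 266 ≡ 6.
  S_1 = Σ v_i α_i r_i = 10·3·12 + 4·5·4 + 8·10·10 + 10·8·5 + 7·9·0 = 1640 ≡ 2.
  α_i^2 mod 13 = [9, 12, 9, 12, 3].
  S_2 = Σ v_i α_i^2 r_i = 10·9·12 + 4·12·4 + 8·9·10 + 10·12·5 + 7·3·0 = 2592 ≡ 5.
  S = (6, 2, 5) ≠ 0, so r is not a codeword (an error is present).
Step 3: locate the error. For a single error e at position i, S_ℓ = v_i·e·α_i^ℓ, so α_err = S_1/S_0.
  S_0^{−1} = 6^{−1} = 11 (mod 13), so α_err = 2·11 = 22 ≡ 9 = α_5. Error position i = 5.
  Consistency check: S_2/S_1 = 5·7 = 35 ≡ 9 = α_err ✓ (single-error assumption holds).
Step 4: error magnitude e = S_0/v_5 = S_0·∏_{j≠5}(α_5 − α_j) = 6·2 = 12 ≡ 12 (mod 13).
Step 5: correct position 5: c_5 = r_5 − e = 0 − 12 ≡ 1 (mod 13). Hence c = [12, 4, 10, 5, 1].
  Check: interpolating c through the α_i gives m(x) = 11 + 9·x (degree < 2) with m(α_i) = c_i for every i, so c is indeed a codeword.
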